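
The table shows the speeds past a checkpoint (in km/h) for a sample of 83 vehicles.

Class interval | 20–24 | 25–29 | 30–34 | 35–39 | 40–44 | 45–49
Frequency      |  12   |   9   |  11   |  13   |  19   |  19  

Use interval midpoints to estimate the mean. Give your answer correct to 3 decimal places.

Midpoints: 22, 27, 32, 37, 42, 47
Σfm = 12×22 + 9×27 + 11×32 + 13×37 + 19×42 + 19×47 = 3031
n = Σf = 83
Mean = 3031 / 83 = 36.5181

36.518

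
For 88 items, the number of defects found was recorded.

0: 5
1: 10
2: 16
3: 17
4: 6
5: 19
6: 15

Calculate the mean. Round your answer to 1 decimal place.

3.4

Values: 0, 1, 2, 3, 4, 5, 6
Σfx = 5×0 + 10×1 + 16×2 + 17×3 + 6×4 + 19×5 + 15×6 = 302
n = Σf = 88
Mean = 302 / 88 = 3.4318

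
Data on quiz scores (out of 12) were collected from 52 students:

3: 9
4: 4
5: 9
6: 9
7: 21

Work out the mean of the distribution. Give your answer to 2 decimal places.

5.56

Values: 3, 4, 5, 6, 7
Σfx = 9×3 + 4×4 + 9×5 + 9×6 + 21×7 = 289
n = Σf = 52
Mean = 289 / 52 = 5.5577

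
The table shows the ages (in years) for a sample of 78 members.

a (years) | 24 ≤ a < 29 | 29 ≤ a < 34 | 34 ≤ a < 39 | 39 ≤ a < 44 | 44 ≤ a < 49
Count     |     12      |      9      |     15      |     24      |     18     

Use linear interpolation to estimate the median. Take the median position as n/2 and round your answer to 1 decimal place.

39.6

Cumulative frequencies: 12, 21, 36, 60, 78
n = 78; position = n/2 = 39.
This falls in the class 39 ≤ a < 44: L = 39, F = 36, f = 24, h = 5.
Median ≈ 39 + ((39 − 36) / 24) × 5 = 39.6250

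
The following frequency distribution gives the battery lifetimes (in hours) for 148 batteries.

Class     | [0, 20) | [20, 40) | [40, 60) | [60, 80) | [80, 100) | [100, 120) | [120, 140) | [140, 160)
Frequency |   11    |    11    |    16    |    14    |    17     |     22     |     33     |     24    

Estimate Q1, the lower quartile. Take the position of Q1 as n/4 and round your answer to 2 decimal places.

58.75

Cumulative frequencies: 11, 22, 38, 52, 69, 91, 124, 148
n = 148; position = n/4 = 37.
This falls in the class [40, 60): L = 40, F = 22, f = 16, h = 20.
Lower quartile ≈ 40 + ((37 − 22) / 16) × 20 = 58.7500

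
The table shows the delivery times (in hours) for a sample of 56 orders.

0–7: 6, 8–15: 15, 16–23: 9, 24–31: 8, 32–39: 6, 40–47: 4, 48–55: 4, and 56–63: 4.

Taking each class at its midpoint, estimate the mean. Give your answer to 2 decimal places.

Midpoints: 3.5, 11.5, 19.5, 27.5, 35.5, 43.5, 51.5, 59.5
Σfm = 6×3.5 + 15×11.5 + 9×19.5 + 8×27.5 + 6×35.5 + 4×43.5 + 4×51.5 + 4×59.5 = 1420
n = Σf = 56
Mean = 1420 / 56 = 25.3571

25.36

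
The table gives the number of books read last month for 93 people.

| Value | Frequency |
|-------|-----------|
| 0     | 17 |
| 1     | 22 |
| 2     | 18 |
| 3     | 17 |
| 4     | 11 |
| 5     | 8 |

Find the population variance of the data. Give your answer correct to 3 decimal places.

Values: 0, 1, 2, 3, 4, 5
n = 93, Σfx = 193, mean = 2.0753
Σfx² = 623
Σf(x − x̄)² = Σfx² − (Σfx)²/n = 623 − 193²/93 = 222.4731
Population variance = 222.4731 / 93 = 2.3922

2.392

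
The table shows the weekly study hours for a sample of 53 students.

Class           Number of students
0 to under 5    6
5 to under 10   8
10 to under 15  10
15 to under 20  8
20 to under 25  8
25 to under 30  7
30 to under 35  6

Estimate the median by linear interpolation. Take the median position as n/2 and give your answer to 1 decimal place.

16.6

Cumulative frequencies: 6, 14, 24, 32, 40, 47, 53
n = 53; position = n/2 = 26.5.
This falls in the class 15 to under 20: L = 15, F = 24, f = 8, h = 5.
Median ≈ 15 + ((26.5 − 24) / 8) × 5 = 16.5625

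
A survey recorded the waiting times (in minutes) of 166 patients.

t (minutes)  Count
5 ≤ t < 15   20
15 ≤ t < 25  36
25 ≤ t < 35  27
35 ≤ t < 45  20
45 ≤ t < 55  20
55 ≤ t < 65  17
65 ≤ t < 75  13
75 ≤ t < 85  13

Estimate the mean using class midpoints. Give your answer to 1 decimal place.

Midpoints: 10, 20, 30, 40, 50, 60, 70, 80
Σfm = 20×10 + 36×20 + 27×30 + 20×40 + 20×50 + 17×60 + 13×70 + 13×80 = 6500
n = Σf = 166
Mean = 6500 / 166 = 39.1566

39.2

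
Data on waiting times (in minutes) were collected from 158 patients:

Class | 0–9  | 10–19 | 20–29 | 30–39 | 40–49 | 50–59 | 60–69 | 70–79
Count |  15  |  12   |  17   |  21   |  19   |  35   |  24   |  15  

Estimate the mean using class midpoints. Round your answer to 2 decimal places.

Midpoints: 4.5, 14.5, 24.5, 34.5, 44.5, 54.5, 64.5, 74.5
Σfm = 15×4.5 + 12×14.5 + 17×24.5 + 21×34.5 + 19×44.5 + 35×54.5 + 24×64.5 + 15×74.5 = 6801
n = Σf = 158
Mean = 6801 / 158 = 43.0443

43.04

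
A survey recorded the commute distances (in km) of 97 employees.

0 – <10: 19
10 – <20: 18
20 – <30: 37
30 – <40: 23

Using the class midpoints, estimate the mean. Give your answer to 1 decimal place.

Midpoints: 5, 15, 25, 35
Σfm = 19×5 + 18×15 + 37×25 + 23×35 = 2095
n = Σf = 97
Mean = 2095 / 97 = 21.5979

21.6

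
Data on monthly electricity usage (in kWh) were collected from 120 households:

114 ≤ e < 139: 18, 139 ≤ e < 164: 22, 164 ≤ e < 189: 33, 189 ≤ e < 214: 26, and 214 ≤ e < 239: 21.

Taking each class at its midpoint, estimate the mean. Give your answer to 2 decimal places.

178.58

Midpoints: 126.5, 151.5, 176.5, 201.5, 226.5
Σfm = 18×126.5 + 22×151.5 + 33×176.5 + 26×201.5 + 21×226.5 = 21430
n = Σf = 120
Mean = 21430 / 120 = 178.5833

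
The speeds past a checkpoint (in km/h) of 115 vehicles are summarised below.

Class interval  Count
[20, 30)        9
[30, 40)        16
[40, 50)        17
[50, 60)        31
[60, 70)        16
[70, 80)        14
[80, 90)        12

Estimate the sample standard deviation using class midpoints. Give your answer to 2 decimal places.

17.32

Midpoints: 25, 35, 45, 55, 65, 75, 85
n = 115, Σfm = 6365, mean = 55.3478
Σfm² = 386475
Σf(m − x̄)² = Σfm² − (Σfm)²/n = 386475 − 6365²/115 = 34186.0870
Sample variance = 34186.0870 / 114 = 299.8780
Standard deviation = √299.8780 = 17.3170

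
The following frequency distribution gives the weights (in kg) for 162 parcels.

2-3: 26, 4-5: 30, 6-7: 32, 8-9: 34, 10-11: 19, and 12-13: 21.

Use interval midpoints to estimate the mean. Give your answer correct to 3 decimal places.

Midpoints: 2.5, 4.5, 6.5, 8.5, 10.5, 12.5
Σfm = 26×2.5 + 30×4.5 + 32×6.5 + 34×8.5 + 19×10.5 + 21×12.5 = 1159
n = Σf = 162
Mean = 1159 / 162 = 7.1543

7.154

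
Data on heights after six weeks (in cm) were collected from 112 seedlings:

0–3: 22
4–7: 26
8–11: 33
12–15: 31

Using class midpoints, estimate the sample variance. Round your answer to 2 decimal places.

Midpoints: 1.5, 5.5, 9.5, 13.5
n = 112, Σfm = 908, mean = 8.1071
Σfm² = 9464
Σf(m − x̄)² = Σfm² − (Σfm)²/n = 9464 − 908²/112 = 2102.7143
Sample variance = 2102.7143 / 111 = 18.9434

18.94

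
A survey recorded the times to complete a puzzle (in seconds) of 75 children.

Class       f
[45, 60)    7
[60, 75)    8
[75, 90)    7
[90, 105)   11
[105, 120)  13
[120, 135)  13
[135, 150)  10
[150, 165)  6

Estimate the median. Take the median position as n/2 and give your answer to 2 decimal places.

110.19

Cumulative frequencies: 7, 15, 22, 33, 46, 59, 69, 75
n = 75; position = n/2 = 37.5.
This falls in the class [105, 120): L = 105, F = 33, f = 13, h = 15.
Median ≈ 105 + ((37.5 − 33) / 13) × 15 = 110.1923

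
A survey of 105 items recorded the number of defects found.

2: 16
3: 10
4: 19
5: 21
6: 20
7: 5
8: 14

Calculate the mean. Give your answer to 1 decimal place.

Values: 2, 3, 4, 5, 6, 7, 8
Σfx = 16×2 + 10×3 + 19×4 + 21×5 + 20×6 + 5×7 + 14×8 = 510
n = Σf = 105
Mean = 510 / 105 = 4.8571

4.9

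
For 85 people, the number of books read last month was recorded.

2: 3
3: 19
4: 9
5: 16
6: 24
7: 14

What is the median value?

Cumulative frequencies: 3, 22, 31, 47, 71, 85
n = 85, so the median is the value in position (n+1)/2 = 43.
Position 43 falls at value 5.

5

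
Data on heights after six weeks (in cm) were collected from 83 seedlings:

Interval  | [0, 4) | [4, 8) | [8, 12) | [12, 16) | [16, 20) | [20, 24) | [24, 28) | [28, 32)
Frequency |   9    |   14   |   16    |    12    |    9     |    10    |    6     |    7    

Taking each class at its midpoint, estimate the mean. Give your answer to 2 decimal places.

Midpoints: 2, 6, 10, 14, 18, 22, 26, 30
Σfm = 9×2 + 14×6 + 16×10 + 12×14 + 9×18 + 10×22 + 6×26 + 7×30 = 1178
n = Σf = 83
Mean = 1178 / 83 = 14.1928

14.19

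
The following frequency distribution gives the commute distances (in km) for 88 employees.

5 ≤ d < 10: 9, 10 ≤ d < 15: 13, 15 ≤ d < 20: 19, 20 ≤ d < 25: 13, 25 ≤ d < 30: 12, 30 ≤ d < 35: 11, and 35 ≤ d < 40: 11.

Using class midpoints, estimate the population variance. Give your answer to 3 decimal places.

Midpoints: 7.5, 12.5, 17.5, 22.5, 27.5, 32.5, 37.5
n = 88, Σfm = 1955, mean = 22.2159
Σfm² = 51100
Σf(m − x̄)² = Σfm² − (Σfm)²/n = 51100 − 1955²/88 = 7667.8977
Population variance = 7667.8977 / 88 = 87.1352

87.135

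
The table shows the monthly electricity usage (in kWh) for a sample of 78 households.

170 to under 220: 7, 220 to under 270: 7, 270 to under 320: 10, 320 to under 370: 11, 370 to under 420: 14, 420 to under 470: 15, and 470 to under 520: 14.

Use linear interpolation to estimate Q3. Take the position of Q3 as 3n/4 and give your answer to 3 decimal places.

451.667

Cumulative frequencies: 7, 14, 24, 35, 49, 64, 78
n = 78; position = 3n/4 = 58.5.
This falls in the class 420 to under 470: L = 420, F = 49, f = 15, h = 50.
Upper quartile ≈ 420 + ((58.5 − 49) / 15) × 50 = 451.6667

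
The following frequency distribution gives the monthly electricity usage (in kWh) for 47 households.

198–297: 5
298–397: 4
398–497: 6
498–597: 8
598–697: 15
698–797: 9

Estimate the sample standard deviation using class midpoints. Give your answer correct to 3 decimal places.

Midpoints: 247.5, 347.5, 447.5, 547.5, 647.5, 747.5
n = 47, Σfm = 26132.5, mean = 556.0106
Σfm² = 15706543.75
Σf(m − x̄)² = Σfm² − (Σfm)²/n = 15706543.75 − 26132.5²/47 = 1176595.7447
Sample variance = 1176595.7447 / 46 = 25578.1684
Standard deviation = √25578.1684 = 159.9318

159.932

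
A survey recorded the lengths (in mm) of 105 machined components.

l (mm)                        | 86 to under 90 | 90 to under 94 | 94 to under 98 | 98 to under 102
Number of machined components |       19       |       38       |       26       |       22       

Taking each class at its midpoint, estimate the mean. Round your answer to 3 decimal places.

Midpoints: 88, 92, 96, 100
Σfm = 19×88 + 38×92 + 26×96 + 22×100 = 9864
n = Σf = 105
Mean = 9864 / 105 = 93.9429

93.943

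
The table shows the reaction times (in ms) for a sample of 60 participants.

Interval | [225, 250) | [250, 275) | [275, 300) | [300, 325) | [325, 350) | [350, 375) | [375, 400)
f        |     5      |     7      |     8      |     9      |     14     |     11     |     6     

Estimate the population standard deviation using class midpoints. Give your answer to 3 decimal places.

Midpoints: 237.5, 262.5, 287.5, 312.5, 337.5, 362.5, 387.5
n = 60, Σfm = 19175, mean = 319.5833
Σfm² = 6245625
Σf(m − x̄)² = Σfm² − (Σfm)²/n = 6245625 − 19175²/60 = 117614.5833
Population variance = 117614.5833 / 60 = 1960.2431
Standard deviation = √1960.2431 = 44.2746

44.275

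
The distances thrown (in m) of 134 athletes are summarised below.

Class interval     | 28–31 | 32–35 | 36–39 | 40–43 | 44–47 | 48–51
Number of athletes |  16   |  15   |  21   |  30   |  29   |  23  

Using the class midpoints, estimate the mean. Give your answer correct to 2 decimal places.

Midpoints: 29.5, 33.5, 37.5, 41.5, 45.5, 49.5
Σfm = 16×29.5 + 15×33.5 + 21×37.5 + 30×41.5 + 29×45.5 + 23×49.5 = 5465
n = Σf = 134
Mean = 5465 / 134 = 40.7836

40.78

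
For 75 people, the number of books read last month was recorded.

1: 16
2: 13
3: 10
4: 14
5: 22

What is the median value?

3

Cumulative frequencies: 16, 29, 39, 53, 75
n = 75, so the median is the value in position (n+1)/2 = 38.
Position 38 falls at value 3.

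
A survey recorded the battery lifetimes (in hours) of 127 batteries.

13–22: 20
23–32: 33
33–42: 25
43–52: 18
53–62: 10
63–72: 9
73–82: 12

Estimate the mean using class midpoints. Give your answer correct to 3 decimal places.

Midpoints: 17.5, 27.5, 37.5, 47.5, 57.5, 67.5, 77.5
Σfm = 20×17.5 + 33×27.5 + 25×37.5 + 18×47.5 + 10×57.5 + 9×67.5 + 12×77.5 = 5162.5
n = Σf = 127
Mean = 5162.5 / 127 = 40.6496

40.650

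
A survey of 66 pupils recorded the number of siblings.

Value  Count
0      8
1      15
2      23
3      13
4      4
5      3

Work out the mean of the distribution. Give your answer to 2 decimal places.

1.98

Values: 0, 1, 2, 3, 4, 5
Σfx = 8×0 + 15×1 + 23×2 + 13×3 + 4×4 + 3×5 = 131
n = Σf = 66
Mean = 131 / 66 = 1.9848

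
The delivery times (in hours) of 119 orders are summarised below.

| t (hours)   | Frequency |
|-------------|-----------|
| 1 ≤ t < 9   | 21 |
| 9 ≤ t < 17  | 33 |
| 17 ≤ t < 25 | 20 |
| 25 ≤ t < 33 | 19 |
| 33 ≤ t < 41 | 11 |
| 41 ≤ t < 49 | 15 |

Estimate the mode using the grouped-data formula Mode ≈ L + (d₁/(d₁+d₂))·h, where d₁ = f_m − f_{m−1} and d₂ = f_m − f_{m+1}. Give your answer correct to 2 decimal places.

Modal class: 9 ≤ t < 17 (highest frequency 33).
d₁ = 33 − 21 = 12, d₂ = 33 − 20 = 13
Mode ≈ 9 + (12/(12+13)) × 8 = 9 + 3.8400 = 12.8400

12.84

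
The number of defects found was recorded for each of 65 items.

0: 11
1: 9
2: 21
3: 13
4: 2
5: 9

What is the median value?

2

Cumulative frequencies: 11, 20, 41, 54, 56, 65
n = 65, so the median is the value in position (n+1)/2 = 33.
Position 33 falls at value 2.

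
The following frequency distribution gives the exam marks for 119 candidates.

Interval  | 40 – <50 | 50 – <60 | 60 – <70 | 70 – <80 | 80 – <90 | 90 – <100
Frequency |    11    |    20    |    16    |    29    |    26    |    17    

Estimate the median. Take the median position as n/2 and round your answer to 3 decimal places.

Cumulative frequencies: 11, 31, 47, 76, 102, 119
n = 119; position = n/2 = 59.5.
This falls in the class 70 – <80: L = 70, F = 47, f = 29, h = 10.
Median ≈ 70 + ((59.5 − 47) / 29) × 10 = 74.3103

74.310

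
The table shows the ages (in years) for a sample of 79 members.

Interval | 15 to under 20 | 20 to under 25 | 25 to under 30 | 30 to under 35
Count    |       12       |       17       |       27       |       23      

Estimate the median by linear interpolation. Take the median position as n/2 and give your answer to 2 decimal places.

26.94

Cumulative frequencies: 12, 29, 56, 79
n = 79; position = n/2 = 39.5.
This falls in the class 25 to under 30: L = 25, F = 29, f = 27, h = 5.
Median ≈ 25 + ((39.5 − 29) / 27) × 5 = 26.9444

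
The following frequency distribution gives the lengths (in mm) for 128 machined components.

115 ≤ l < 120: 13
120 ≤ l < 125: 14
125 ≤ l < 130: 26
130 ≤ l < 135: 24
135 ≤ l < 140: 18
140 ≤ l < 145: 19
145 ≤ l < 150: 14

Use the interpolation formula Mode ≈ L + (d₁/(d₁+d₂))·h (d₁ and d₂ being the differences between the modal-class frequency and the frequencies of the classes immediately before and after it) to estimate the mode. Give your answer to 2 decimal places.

129.29

Modal class: 125 ≤ l < 130 (highest frequency 26).
d₁ = 26 − 14 = 12, d₂ = 26 − 24 = 2
Mode ≈ 125 + (12/(12+2)) × 5 = 125 + 4.2857 = 129.2857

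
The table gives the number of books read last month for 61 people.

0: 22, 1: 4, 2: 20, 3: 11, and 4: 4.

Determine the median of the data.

Cumulative frequencies: 22, 26, 46, 57, 61
n = 61, so the median is the value in position (n+1)/2 = 31.
Position 31 falls at value 2.

2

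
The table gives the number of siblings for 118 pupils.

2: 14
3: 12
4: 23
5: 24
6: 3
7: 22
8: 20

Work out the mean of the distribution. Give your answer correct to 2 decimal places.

Values: 2, 3, 4, 5, 6, 7, 8
Σfx = 14×2 + 12×3 + 23×4 + 24×5 + 3×6 + 22×7 + 20×8 = 608
n = Σf = 118
Mean = 608 / 118 = 5.1525

5.15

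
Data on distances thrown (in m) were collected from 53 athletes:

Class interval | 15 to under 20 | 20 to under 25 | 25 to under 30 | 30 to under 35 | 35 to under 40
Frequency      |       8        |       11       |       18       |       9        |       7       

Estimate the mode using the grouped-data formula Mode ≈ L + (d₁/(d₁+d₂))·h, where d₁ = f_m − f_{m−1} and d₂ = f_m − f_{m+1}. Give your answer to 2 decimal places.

Modal class: 25 to under 30 (highest frequency 18).
d₁ = 18 − 11 = 7, d₂ = 18 − 9 = 9
Mode ≈ 25 + (7/(7+9)) × 5 = 25 + 2.1875 = 27.1875

27.19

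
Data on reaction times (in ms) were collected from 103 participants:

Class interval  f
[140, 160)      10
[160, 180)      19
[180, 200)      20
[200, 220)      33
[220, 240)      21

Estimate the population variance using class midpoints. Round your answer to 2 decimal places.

Midpoints: 150, 170, 190, 210, 230
n = 103, Σfm = 20290, mean = 196.9903
Σfm² = 4062300
Σf(m − x̄)² = Σfm² − (Σfm)²/n = 4062300 − 20290²/103 = 65366.9903
Population variance = 65366.9903 / 103 = 634.6310

634.63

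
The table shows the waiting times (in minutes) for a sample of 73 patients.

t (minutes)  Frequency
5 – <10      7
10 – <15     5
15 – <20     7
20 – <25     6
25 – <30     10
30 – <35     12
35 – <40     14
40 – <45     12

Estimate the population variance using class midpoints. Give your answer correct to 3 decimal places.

124.892

Midpoints: 7.5, 12.5, 17.5, 22.5, 27.5, 32.5, 37.5, 42.5
n = 73, Σfm = 2072.5, mean = 28.3904
Σfm² = 67956.25
Σf(m − x̄)² = Σfm² − (Σfm)²/n = 67956.25 − 2072.5²/73 = 9117.1233
Population variance = 9117.1233 / 73 = 124.8921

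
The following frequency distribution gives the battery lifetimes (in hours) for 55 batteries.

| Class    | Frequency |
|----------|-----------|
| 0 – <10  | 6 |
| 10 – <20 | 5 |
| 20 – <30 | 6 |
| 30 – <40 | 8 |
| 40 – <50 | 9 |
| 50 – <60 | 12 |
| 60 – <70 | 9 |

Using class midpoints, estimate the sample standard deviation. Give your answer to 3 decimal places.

Midpoints: 5, 15, 25, 35, 45, 55, 65
n = 55, Σfm = 2185, mean = 39.7273
Σfm² = 107375
Σf(m − x̄)² = Σfm² − (Σfm)²/n = 107375 − 2185²/55 = 20570.9091
Sample variance = 20570.9091 / 54 = 380.9428
Standard deviation = √380.9428 = 19.5178

19.518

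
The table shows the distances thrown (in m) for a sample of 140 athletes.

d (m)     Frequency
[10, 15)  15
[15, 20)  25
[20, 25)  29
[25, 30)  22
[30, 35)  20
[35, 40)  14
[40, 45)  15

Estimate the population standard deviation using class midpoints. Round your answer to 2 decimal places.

9.14

Midpoints: 12.5, 17.5, 22.5, 27.5, 32.5, 37.5, 42.5
n = 140, Σfm = 3695, mean = 26.3929
Σfm² = 109225
Σf(m − x̄)² = Σfm² − (Σfm)²/n = 109225 − 3695²/140 = 11703.3929
Population variance = 11703.3929 / 140 = 83.5957
Standard deviation = √83.5957 = 9.1431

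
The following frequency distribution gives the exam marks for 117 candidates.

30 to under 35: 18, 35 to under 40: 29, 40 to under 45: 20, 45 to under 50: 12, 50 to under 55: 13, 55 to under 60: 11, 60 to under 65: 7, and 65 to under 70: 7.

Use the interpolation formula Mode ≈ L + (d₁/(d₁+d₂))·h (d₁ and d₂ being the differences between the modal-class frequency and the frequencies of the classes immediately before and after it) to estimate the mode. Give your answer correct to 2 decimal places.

37.75

Modal class: 35 to under 40 (highest frequency 29).
d₁ = 29 − 18 = 11, d₂ = 29 − 20 = 9
Mode ≈ 35 + (11/(11+9)) × 5 = 35 + 2.7500 = 37.7500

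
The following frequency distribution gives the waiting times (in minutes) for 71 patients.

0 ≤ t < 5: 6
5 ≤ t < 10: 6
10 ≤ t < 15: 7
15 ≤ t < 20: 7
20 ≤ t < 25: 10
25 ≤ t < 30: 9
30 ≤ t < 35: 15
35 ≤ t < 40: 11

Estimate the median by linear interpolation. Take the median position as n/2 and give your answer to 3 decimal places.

24.750

Cumulative frequencies: 6, 12, 19, 26, 36, 45, 60, 71
n = 71; position = n/2 = 35.5.
This falls in the class 20 ≤ t < 25: L = 20, F = 26, f = 10, h = 5.
Median ≈ 20 + ((35.5 − 26) / 10) × 5 = 24.7500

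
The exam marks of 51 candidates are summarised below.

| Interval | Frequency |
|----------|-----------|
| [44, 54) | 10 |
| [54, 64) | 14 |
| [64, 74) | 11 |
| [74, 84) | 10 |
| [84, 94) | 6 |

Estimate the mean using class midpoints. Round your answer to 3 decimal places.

Midpoints: 49, 59, 69, 79, 89
Σfm = 10×49 + 14×59 + 11×69 + 10×79 + 6×89 = 3399
n = Σf = 51
Mean = 3399 / 51 = 66.6471

66.647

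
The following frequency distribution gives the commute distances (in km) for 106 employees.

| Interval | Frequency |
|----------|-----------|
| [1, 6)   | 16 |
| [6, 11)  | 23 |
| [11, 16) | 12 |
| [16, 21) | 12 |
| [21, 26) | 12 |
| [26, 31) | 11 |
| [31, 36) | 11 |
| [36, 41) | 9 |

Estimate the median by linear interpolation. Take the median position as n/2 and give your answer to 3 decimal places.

Cumulative frequencies: 16, 39, 51, 63, 75, 86, 97, 106
n = 106; position = n/2 = 53.
This falls in the class [16, 21): L = 16, F = 51, f = 12, h = 5.
Median ≈ 16 + ((53 − 51) / 12) × 5 = 16.8333

16.833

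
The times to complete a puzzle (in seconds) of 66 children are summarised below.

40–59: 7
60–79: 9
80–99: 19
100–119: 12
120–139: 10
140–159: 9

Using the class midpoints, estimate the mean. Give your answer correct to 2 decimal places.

100.41

Midpoints: 49.5, 69.5, 89.5, 109.5, 129.5, 149.5
Σfm = 7×49.5 + 9×69.5 + 19×89.5 + 12×109.5 + 10×129.5 + 9×149.5 = 6627
n = Σf = 66
Mean = 6627 / 66 = 100.4091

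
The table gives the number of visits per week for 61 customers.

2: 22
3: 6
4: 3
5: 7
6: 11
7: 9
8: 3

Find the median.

4

Cumulative frequencies: 22, 28, 31, 38, 49, 58, 61
n = 61, so the median is the value in position (n+1)/2 = 31.
Position 31 falls at value 4.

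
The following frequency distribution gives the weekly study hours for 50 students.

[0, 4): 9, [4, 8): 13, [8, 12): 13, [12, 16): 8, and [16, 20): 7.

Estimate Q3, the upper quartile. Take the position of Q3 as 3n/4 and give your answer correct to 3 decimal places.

Cumulative frequencies: 9, 22, 35, 43, 50
n = 50; position = 3n/4 = 37.5.
This falls in the class [12, 16): L = 12, F = 35, f = 8, h = 4.
Upper quartile ≈ 12 + ((37.5 − 35) / 8) × 4 = 13.2500

13.250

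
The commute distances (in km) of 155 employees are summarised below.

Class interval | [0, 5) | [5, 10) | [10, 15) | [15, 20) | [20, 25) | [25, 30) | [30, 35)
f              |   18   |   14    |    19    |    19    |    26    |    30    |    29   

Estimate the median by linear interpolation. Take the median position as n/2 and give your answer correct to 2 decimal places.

21.44

Cumulative frequencies: 18, 32, 51, 70, 96, 126, 155
n = 155; position = n/2 = 77.5.
This falls in the class [20, 25): L = 20, F = 70, f = 26, h = 5.
Median ≈ 20 + ((77.5 − 70) / 26) × 5 = 21.4423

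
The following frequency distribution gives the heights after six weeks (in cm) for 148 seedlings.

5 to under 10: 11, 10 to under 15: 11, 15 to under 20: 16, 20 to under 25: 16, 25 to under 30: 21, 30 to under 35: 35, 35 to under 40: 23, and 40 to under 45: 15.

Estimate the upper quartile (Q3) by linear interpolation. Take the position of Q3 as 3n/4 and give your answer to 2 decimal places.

Cumulative frequencies: 11, 22, 38, 54, 75, 110, 133, 148
n = 148; position = 3n/4 = 111.
This falls in the class 35 to under 40: L = 35, F = 110, f = 23, h = 5.
Upper quartile ≈ 35 + ((111 − 110) / 23) × 5 = 35.2174

35.22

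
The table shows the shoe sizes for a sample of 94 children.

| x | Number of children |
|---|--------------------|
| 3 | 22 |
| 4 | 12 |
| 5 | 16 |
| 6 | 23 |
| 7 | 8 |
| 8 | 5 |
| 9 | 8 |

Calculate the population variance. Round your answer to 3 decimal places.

Values: 3, 4, 5, 6, 7, 8, 9
n = 94, Σfx = 500, mean = 5.3191
Σfx² = 2978
Σf(x − x̄)² = Σfx² − (Σfx)²/n = 2978 − 500²/94 = 318.4255
Population variance = 318.4255 / 94 = 3.3875

3.388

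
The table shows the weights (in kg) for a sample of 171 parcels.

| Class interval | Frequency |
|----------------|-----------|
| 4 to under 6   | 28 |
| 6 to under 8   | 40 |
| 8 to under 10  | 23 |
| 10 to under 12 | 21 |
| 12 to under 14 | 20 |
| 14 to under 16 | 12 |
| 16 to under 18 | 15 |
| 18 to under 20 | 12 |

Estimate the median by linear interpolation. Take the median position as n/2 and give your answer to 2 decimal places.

9.52

Cumulative frequencies: 28, 68, 91, 112, 132, 144, 159, 171
n = 171; position = n/2 = 85.5.
This falls in the class 8 to under 10: L = 8, F = 68, f = 23, h = 2.
Median ≈ 8 + ((85.5 − 68) / 23) × 2 = 9.5217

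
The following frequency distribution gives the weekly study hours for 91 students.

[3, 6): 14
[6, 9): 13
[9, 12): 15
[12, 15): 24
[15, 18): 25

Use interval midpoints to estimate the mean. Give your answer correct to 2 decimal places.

Midpoints: 4.5, 7.5, 10.5, 13.5, 16.5
Σfm = 14×4.5 + 13×7.5 + 15×10.5 + 24×13.5 + 25×16.5 = 1054.5
n = Σf = 91
Mean = 1054.5 / 91 = 11.5879

11.59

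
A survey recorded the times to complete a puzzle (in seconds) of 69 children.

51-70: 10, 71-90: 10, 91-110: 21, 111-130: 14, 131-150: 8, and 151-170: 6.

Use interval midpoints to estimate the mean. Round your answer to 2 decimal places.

105.72

Midpoints: 60.5, 80.5, 100.5, 120.5, 140.5, 160.5
Σfm = 10×60.5 + 10×80.5 + 21×100.5 + 14×120.5 + 8×140.5 + 6×160.5 = 7294.5
n = Σf = 69
Mean = 7294.5 / 69 = 105.7174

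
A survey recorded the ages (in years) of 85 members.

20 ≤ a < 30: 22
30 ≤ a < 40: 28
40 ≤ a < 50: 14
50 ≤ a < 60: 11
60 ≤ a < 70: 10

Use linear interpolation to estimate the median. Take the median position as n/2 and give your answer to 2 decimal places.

Cumulative frequencies: 22, 50, 64, 75, 85
n = 85; position = n/2 = 42.5.
This falls in the class 30 ≤ a < 40: L = 30, F = 22, f = 28, h = 10.
Median ≈ 30 + ((42.5 − 22) / 28) × 10 = 37.3214

37.32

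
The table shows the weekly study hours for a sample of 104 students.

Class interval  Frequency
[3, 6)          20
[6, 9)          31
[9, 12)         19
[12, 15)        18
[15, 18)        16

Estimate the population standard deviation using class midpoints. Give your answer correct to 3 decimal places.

4.042

Midpoints: 4.5, 7.5, 10.5, 13.5, 16.5
n = 104, Σfm = 1029, mean = 9.8942
Σfm² = 11880
Σf(m − x̄)² = Σfm² − (Σfm)²/n = 11880 − 1029²/104 = 1698.8365
Population variance = 1698.8365 / 104 = 16.3350
Standard deviation = √16.3350 = 4.0417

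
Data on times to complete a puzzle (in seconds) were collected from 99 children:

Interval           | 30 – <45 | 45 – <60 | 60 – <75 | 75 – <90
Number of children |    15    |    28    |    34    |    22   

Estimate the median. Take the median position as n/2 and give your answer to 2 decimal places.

62.87

Cumulative frequencies: 15, 43, 77, 99
n = 99; position = n/2 = 49.5.
This falls in the class 60 – <75: L = 60, F = 43, f = 34, h = 15.
Median ≈ 60 + ((49.5 − 43) / 34) × 15 = 62.8676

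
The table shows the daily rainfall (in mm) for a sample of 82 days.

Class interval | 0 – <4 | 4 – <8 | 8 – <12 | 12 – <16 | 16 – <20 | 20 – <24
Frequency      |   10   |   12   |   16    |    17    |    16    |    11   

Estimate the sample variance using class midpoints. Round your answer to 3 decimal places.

Midpoints: 2, 6, 10, 14, 18, 22
n = 82, Σfm = 1020, mean = 12.4390
Σfm² = 15912
Σf(m − x̄)² = Σfm² − (Σfm)²/n = 15912 − 1020²/82 = 3224.1951
Sample variance = 3224.1951 / 81 = 39.8049

39.805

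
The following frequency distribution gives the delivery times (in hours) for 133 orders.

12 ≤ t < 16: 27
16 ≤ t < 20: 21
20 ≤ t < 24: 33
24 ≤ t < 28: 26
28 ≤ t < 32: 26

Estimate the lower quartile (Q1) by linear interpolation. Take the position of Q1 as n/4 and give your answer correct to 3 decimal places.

17.190

Cumulative frequencies: 27, 48, 81, 107, 133
n = 133; position = n/4 = 33.25.
This falls in the class 16 ≤ t < 20: L = 16, F = 27, f = 21, h = 4.
Lower quartile ≈ 16 + ((33.25 − 27) / 21) × 4 = 17.1905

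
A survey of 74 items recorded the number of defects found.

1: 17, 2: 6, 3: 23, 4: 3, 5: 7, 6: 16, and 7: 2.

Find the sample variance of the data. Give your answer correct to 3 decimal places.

Values: 1, 2, 3, 4, 5, 6, 7
n = 74, Σfx = 255, mean = 3.4459
Σfx² = 1145
Σf(x − x̄)² = Σfx² − (Σfx)²/n = 1145 − 255²/74 = 266.2838
Sample variance = 266.2838 / 73 = 3.6477

3.648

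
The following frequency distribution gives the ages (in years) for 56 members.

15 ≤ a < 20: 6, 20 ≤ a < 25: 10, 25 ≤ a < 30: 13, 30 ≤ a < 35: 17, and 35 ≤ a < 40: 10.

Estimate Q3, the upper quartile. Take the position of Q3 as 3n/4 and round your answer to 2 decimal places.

Cumulative frequencies: 6, 16, 29, 46, 56
n = 56; position = 3n/4 = 42.
This falls in the class 30 ≤ a < 35: L = 30, F = 29, f = 17, h = 5.
Upper quartile ≈ 30 + ((42 − 29) / 17) × 5 = 33.8235

33.82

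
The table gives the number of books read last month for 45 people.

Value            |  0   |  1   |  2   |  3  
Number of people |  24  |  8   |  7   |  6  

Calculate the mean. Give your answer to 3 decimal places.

0.889

Values: 0, 1, 2, 3
Σfx = 24×0 + 8×1 + 7×2 + 6×3 = 40
n = Σf = 45
Mean = 40 / 45 = 0.8889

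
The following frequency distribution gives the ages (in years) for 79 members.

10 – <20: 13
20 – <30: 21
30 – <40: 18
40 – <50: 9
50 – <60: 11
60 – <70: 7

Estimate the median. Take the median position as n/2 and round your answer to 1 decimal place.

Cumulative frequencies: 13, 34, 52, 61, 72, 79
n = 79; position = n/2 = 39.5.
This falls in the class 30 – <40: L = 30, F = 34, f = 18, h = 10.
Median ≈ 30 + ((39.5 − 34) / 18) × 10 = 33.0556

33.1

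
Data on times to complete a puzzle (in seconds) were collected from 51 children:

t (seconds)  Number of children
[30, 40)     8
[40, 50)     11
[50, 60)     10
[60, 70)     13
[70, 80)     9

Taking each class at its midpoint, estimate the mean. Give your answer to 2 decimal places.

55.78

Midpoints: 35, 45, 55, 65, 75
Σfm = 8×35 + 11×45 + 10×55 + 13×65 + 9×75 = 2845
n = Σf = 51
Mean = 2845 / 51 = 55.7843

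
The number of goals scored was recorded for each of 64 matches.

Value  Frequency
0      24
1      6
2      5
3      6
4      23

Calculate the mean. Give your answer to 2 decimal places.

Values: 0, 1, 2, 3, 4
Σfx = 24×0 + 6×1 + 5×2 + 6×3 + 23×4 = 126
n = Σf = 64
Mean = 126 / 64 = 1.9688

1.97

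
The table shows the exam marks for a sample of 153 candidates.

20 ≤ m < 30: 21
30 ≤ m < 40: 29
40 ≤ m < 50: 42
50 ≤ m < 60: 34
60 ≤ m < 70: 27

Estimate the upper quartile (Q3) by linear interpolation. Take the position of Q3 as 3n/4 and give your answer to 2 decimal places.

Cumulative frequencies: 21, 50, 92, 126, 153
n = 153; position = 3n/4 = 114.75.
This falls in the class 50 ≤ m < 60: L = 50, F = 92, f = 34, h = 10.
Upper quartile ≈ 50 + ((114.75 − 92) / 34) × 10 = 56.6912

56.69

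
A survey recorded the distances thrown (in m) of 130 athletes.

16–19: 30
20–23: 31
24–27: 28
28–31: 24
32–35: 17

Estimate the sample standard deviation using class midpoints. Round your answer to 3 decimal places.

5.394

Midpoints: 17.5, 21.5, 25.5, 29.5, 33.5
n = 130, Σfm = 3183, mean = 24.4846
Σfm² = 81688.5
Σf(m − x̄)² = Σfm² − (Σfm)²/n = 81688.5 − 3183²/130 = 3753.9692
Sample variance = 3753.9692 / 129 = 29.1005
Standard deviation = √29.1005 = 5.3945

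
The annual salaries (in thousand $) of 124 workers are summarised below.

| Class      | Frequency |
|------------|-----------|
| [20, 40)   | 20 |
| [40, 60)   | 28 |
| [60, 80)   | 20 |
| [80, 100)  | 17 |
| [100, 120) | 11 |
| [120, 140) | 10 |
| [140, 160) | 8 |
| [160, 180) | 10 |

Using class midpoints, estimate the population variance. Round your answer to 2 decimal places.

1875.62

Midpoints: 30, 50, 70, 90, 110, 130, 150, 170
n = 124, Σfm = 10340, mean = 83.3871
Σfm² = 1094800
Σf(m − x̄)² = Σfm² − (Σfm)²/n = 1094800 − 10340²/124 = 232577.4194
Population variance = 232577.4194 / 124 = 1875.6243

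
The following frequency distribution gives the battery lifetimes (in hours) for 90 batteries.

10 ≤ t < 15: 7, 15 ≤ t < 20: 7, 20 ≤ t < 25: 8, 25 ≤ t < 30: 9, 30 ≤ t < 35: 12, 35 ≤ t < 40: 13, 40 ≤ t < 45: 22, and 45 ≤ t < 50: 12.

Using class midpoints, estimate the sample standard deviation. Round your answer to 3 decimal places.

10.875

Midpoints: 12.5, 17.5, 22.5, 27.5, 32.5, 37.5, 42.5, 47.5
n = 90, Σfm = 3020, mean = 33.5556
Σfm² = 111862.5
Σf(m − x̄)² = Σfm² − (Σfm)²/n = 111862.5 − 3020²/90 = 10524.7222
Sample variance = 10524.7222 / 89 = 118.2553
Standard deviation = √118.2553 = 10.8745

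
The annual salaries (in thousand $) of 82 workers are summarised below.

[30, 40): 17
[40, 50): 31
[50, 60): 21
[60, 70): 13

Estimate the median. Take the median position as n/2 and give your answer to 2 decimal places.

47.74

Cumulative frequencies: 17, 48, 69, 82
n = 82; position = n/2 = 41.
This falls in the class [40, 50): L = 40, F = 17, f = 31, h = 10.
Median ≈ 40 + ((41 − 17) / 31) × 10 = 47.7419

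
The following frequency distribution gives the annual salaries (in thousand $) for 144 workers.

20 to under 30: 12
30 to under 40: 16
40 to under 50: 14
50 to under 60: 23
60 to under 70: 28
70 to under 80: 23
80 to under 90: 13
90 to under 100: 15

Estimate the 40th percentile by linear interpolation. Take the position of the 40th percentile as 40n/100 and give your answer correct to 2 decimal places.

Cumulative frequencies: 12, 28, 42, 65, 93, 116, 129, 144
n = 144; position = 40n/100 = 57.6.
This falls in the class 50 to under 60: L = 50, F = 42, f = 23, h = 10.
40th percentile ≈ 50 + ((57.6 − 42) / 23) × 10 = 56.7826

56.78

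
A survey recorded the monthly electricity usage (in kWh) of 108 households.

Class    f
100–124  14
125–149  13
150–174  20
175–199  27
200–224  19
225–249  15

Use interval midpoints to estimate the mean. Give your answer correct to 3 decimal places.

Midpoints: 112, 137, 162, 187, 212, 237
Σfm = 14×112 + 13×137 + 20×162 + 27×187 + 19×212 + 15×237 = 19221
n = Σf = 108
Mean = 19221 / 108 = 177.9722

177.972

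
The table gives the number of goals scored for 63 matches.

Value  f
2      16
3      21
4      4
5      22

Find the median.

Cumulative frequencies: 16, 37, 41, 63
n = 63, so the median is the value in position (n+1)/2 = 32.
Position 32 falls at value 3.

3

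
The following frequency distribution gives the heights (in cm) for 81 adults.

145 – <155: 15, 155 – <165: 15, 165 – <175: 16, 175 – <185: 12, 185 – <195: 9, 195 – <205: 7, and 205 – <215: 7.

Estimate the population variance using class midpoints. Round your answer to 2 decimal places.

Midpoints: 150, 160, 170, 180, 190, 200, 210
n = 81, Σfm = 14110, mean = 174.1975
Σfm² = 2486300
Σf(m − x̄)² = Σfm² − (Σfm)²/n = 2486300 − 14110²/81 = 28372.8395
Population variance = 28372.8395 / 81 = 350.2820

350.28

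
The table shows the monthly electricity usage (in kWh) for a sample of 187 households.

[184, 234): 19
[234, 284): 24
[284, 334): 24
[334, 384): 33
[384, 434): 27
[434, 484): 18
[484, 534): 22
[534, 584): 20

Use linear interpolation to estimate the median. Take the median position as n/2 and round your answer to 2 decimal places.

374.15

Cumulative frequencies: 19, 43, 67, 100, 127, 145, 167, 187
n = 187; position = n/2 = 93.5.
This falls in the class [334, 384): L = 334, F = 67, f = 33, h = 50.
Median ≈ 334 + ((93.5 − 67) / 33) × 50 = 374.1515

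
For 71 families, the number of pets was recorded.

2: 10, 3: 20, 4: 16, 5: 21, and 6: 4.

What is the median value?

4

Cumulative frequencies: 10, 30, 46, 67, 71
n = 71, so the median is the value in position (n+1)/2 = 36.
Position 36 falls at value 4.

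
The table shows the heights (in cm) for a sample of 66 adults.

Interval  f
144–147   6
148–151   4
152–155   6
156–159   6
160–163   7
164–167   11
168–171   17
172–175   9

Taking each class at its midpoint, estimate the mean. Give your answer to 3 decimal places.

162.591

Midpoints: 145.5, 149.5, 153.5, 157.5, 161.5, 165.5, 169.5, 173.5
Σfm = 6×145.5 + 4×149.5 + 6×153.5 + 6×157.5 + 7×161.5 + 11×165.5 + 17×169.5 + 9×173.5 = 10731
n = Σf = 66
Mean = 10731 / 66 = 162.5909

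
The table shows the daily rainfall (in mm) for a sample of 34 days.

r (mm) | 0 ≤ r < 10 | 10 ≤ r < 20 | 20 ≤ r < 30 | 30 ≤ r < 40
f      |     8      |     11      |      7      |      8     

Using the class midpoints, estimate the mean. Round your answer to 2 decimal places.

Midpoints: 5, 15, 25, 35
Σfm = 8×5 + 11×15 + 7×25 + 8×35 = 660
n = Σf = 34
Mean = 660 / 34 = 19.4118

19.41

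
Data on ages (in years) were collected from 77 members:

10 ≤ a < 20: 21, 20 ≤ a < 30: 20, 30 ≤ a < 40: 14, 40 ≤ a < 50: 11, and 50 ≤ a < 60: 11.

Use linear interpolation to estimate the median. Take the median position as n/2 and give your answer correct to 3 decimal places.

Cumulative frequencies: 21, 41, 55, 66, 77
n = 77; position = n/2 = 38.5.
This falls in the class 20 ≤ a < 30: L = 20, F = 21, f = 20, h = 10.
Median ≈ 20 + ((38.5 − 21) / 20) × 10 = 28.7500

28.750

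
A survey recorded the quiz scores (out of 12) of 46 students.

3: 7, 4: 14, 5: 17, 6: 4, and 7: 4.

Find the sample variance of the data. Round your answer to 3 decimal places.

Values: 3, 4, 5, 6, 7
n = 46, Σfx = 214, mean = 4.6522
Σfx² = 1052
Σf(x − x̄)² = Σfx² − (Σfx)²/n = 1052 − 214²/46 = 56.4348
Sample variance = 56.4348 / 45 = 1.2541

1.254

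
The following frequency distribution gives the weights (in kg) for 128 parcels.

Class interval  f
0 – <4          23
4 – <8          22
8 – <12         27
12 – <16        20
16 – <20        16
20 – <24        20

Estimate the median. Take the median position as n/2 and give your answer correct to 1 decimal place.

10.8

Cumulative frequencies: 23, 45, 72, 92, 108, 128
n = 128; position = n/2 = 64.
This falls in the class 8 – <12: L = 8, F = 45, f = 27, h = 4.
Median ≈ 8 + ((64 − 45) / 27) × 4 = 10.8148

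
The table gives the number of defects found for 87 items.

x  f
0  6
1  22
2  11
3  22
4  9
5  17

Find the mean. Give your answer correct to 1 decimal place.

Values: 0, 1, 2, 3, 4, 5
Σfx = 6×0 + 22×1 + 11×2 + 22×3 + 9×4 + 17×5 = 231
n = Σf = 87
Mean = 231 / 87 = 2.6552

2.7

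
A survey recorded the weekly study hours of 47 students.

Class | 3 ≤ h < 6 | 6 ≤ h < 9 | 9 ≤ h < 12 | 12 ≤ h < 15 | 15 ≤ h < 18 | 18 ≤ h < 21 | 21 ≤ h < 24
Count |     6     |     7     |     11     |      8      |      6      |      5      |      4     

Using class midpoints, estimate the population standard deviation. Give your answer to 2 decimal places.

5.36

Midpoints: 4.5, 7.5, 10.5, 13.5, 16.5, 19.5, 22.5
n = 47, Σfm = 589.5, mean = 12.5426
Σfm² = 8745.75
Σf(m − x̄)² = Σfm² − (Σfm)²/n = 8745.75 − 589.5²/47 = 1351.9149
Population variance = 1351.9149 / 47 = 28.7641
Standard deviation = √28.7641 = 5.3632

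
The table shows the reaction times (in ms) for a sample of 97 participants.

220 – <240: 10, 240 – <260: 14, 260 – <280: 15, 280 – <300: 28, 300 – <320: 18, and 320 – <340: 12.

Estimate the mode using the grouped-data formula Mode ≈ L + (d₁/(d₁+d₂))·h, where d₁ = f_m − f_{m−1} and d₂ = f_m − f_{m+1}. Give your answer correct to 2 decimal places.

Modal class: 280 – <300 (highest frequency 28).
d₁ = 28 − 15 = 13, d₂ = 28 − 18 = 10
Mode ≈ 280 + (13/(13+10)) × 20 = 280 + 11.3043 = 291.3043

291.30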